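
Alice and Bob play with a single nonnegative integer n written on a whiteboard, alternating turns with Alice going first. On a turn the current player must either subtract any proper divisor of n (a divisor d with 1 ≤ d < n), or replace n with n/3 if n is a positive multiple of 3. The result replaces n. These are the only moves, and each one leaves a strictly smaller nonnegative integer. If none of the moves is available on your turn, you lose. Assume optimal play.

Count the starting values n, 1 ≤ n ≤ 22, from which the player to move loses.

Compute win/loss labels from the base case upward. A position with no move is L. Any other position is W if it can reach an L in one move, else L.
n=0: no move → L
n=1: no move → L
n=2: W (go to 1, an L position)
n=3: W (go to 1, an L position)
n=4: L (options 2(W), 3(W) are all W)
n=5: W (go to 4, an L position)
n=6: W (go to 4, an L position)
n=7: L (sole option 6(W) is W)
n=8: W (go to 4, an L position)
n=9: L (options 3(W), 6(W), 8(W) are all W)
n=10: W (go to 9, an L position)
n=11: L (sole option 10(W) is W)
n=12: W (go to 4, an L position)
n=13: L (sole option 12(W) is W)
n=14: W (go to 7, an L position)
n=15: L (options 5(W), 10(W), 12(W), 14(W) are all W)
n=16: W (go to 15, an L position)
n=17: L (sole option 16(W) is W)
n=18: W (go to 9, an L position)
n=19: L (sole option 18(W) is W)
n=20: W (go to 15, an L position)
n=21: W (go to 7, an L position)
n=22: W (go to 11, an L position)
L entries with 1 ≤ n ≤ 22 (n=0 is outside the asked range and is not counted): n = 1, 4, 7, 9, 11, 13, 15, 17, 19; that makes 9.

9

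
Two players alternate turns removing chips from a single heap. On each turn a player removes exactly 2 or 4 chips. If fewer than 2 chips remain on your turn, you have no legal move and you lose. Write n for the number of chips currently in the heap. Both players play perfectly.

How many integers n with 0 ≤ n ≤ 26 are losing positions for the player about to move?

10

Compute win/loss labels from the base case upward. A position with no move is L. Any other position is W if it can reach an L in one move, else L.
n=0: no move → L
n=1: no move → L
n=2: W (go to 0, an L position)
n=3: W (go to 1, an L position)
n=4: W (go to 0, an L position)
n=5: W (go to 1, an L position)
n=6: L (options 4(W), 2(W) are all W)
n=7: L (options 5(W), 3(W) are all W)
n=8: W (go to 6, an L position)
n=9: W (go to 7, an L position)
n=10: W (go to 6, an L position)
n=11: W (go to 7, an L position)
n=12: L (options 10(W), 8(W) are all W)
n=13: L (options 11(W), 9(W) are all W)
n=14: W (go to 12, an L position)
n=15: W (go to 13, an L position)
n=16: W (go to 12, an L position)
n=17: W (go to 13, an L position)
n=18: L (options 16(W), 14(W) are all W)
n=19: L (options 17(W), 15(W) are all W)
n=20: W (go to 18, an L position)
n=21: W (go to 19, an L position)
n=22: W (go to 18, an L position)
n=23: W (go to 19, an L position)
n=24: L (options 22(W), 20(W) are all W)
n=25: L (options 23(W), 21(W) are all W)
n=26: W (go to 24, an L position)
L entries with 0 ≤ n ≤ 26: n = 0, 1, 6, 7, 12, 13, 18, 19, 24, 25; that makes 10.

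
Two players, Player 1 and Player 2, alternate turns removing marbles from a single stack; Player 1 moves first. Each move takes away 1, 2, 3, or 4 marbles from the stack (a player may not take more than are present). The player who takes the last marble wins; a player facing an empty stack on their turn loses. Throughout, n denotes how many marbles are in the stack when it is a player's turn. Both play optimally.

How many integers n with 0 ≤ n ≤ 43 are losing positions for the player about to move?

Work bottom-up. With no move the player to move loses. Otherwise the position is W if at least one move leads to an L position for the opponent, and L if every move leads to a W.
n=0: no move → L
n=1: can move to 0, which is L ⇒ W
n=2: can move to 0, which is L ⇒ W
n=3: can move to 0, which is L ⇒ W
n=4: can move to 0, which is L ⇒ W
n=5: moves to 4(W), 3(W), 2(W), 1(W); every one is W ⇒ L
n=6: can move to 5, which is L ⇒ W
n=7: can move to 5, which is L ⇒ W
n=8: can move to 5, which is L ⇒ W
n=9: can move to 5, which is L ⇒ W
n=10: moves to 9(W), 8(W), 7(W), 6(W); every one is W ⇒ L
n=11: can move to 10, which is L ⇒ W
n=12: can move to 10, which is L ⇒ W
n=13: can move to 10, which is L ⇒ W
n=14: can move to 10, which is L ⇒ W
n=15: moves to 14(W), 13(W), 12(W), 11(W); every one is W ⇒ L
n=16: can move to 15, which is L ⇒ W
n=17: can move to 15, which is L ⇒ W
n=18: can move to 15, which is L ⇒ W
n=19: can move to 15, which is L ⇒ W
n=20: moves to 19(W), 18(W), 17(W), 16(W); every one is W ⇒ L
n=21: can move to 20, which is L ⇒ W
n=22: can move to 20, which is L ⇒ W
n=23: can move to 20, which is L ⇒ W
n=24: can move to 20, which is L ⇒ W
n=25: moves to 24(W), 23(W), 22(W), 21(W); every one is W ⇒ L
n=26: can move to 25, which is L ⇒ W
n=27: can move to 25, which is L ⇒ W
n=28: can move to 25, which is L ⇒ W
n=29: can move to 25, which is L ⇒ W
n=30: moves to 29(W), 28(W), 27(W), 26(W); every one is W ⇒ L
n=31: can move to 30, which is L ⇒ W
n=32: can move to 30, which is L ⇒ W
n=33: can move to 30, which is L ⇒ W
n=34: can move to 30, which is L ⇒ W
n=35: moves to 34(W), 33(W), 32(W), 31(W); every one is W ⇒ L
n=36: can move to 35, which is L ⇒ W
n=37: can move to 35, which is L ⇒ W
n=38: can move to 35, which is L ⇒ W
n=39: can move to 35, which is L ⇒ W
n=40: moves to 39(W), 38(W), 37(W), 36(W); every one is W ⇒ L
n=41: can move to 40, which is L ⇒ W
n=42: can move to 40, which is L ⇒ W
n=43: can move to 40, which is L ⇒ W
L entries with 0 ≤ n ≤ 43: n = 0, 5, 10, 15, 20, 25, 30, 35, 40; that makes 9.

9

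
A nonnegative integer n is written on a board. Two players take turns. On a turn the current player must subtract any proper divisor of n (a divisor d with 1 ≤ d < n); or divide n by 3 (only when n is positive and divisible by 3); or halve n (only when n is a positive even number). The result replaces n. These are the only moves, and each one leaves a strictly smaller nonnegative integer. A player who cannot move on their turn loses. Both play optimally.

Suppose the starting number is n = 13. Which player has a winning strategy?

The second player wins.

Build the W/L table. Terminal = L. A non-terminal position is W if it has a move to some L; otherwise it is L.
n=0: no move → L
n=1: no move → L
n=2: can move to 1, which is L ⇒ W
n=3: can move to 1, which is L ⇒ W
n=4: moves to 2(W), 3(W); every one is W ⇒ L
n=5: can move to 4, which is L ⇒ W
n=6: can move to 4, which is L ⇒ W
n=7: the only move is to 6(W), a W ⇒ L
n=8: can move to 4, which is L ⇒ W
n=9: moves to 3(W), 6(W), 8(W); every one is W ⇒ L
n=10: can move to 9, which is L ⇒ W
n=11: the only move is to 10(W), a W ⇒ L
n=12: can move to 4, which is L ⇒ W
n=13: the only move is to 12(W), a W ⇒ L
The starting position 13 is L: whatever the player to move does, the opponent receives a W position.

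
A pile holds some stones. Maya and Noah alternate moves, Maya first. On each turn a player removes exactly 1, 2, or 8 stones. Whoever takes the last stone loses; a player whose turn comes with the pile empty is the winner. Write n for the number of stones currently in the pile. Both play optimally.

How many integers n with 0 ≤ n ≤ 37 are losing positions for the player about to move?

Compute win/loss labels from the base case upward. A position with no move is W. Any other position is W if it can reach an L in one move, else L.
n=0: no move; the opponent has just taken the last stone and therefore loses → W
n=1: →0(W) only, which is W, so L
n=2: →1(L), so W
n=3: →1(L), so W
n=4: →3(W), 2(W) — all W, so L
n=5: →4(L), so W
n=6: →4(L), so W
n=7: →6(W), 5(W) — all W, so L
n=8: →7(L), so W
n=9: →7(L), so W
n=10: →9(W), 8(W), 2(W) — all W, so L
n=11: →10(L), so W
n=12: →10(L), so W
n=13: →12(W), 11(W), 5(W) — all W, so L
n=14: →13(L), so W
n=15: →13(L), so W
n=16: →15(W), 14(W), 8(W) — all W, so L
n=17: →16(L), so W
n=18: →16(L), so W
n=19: →18(W), 17(W), 11(W) — all W, so L
n=20: →19(L), so W
n=21: →19(L), so W
n=22: →21(W), 20(W), 14(W) — all W, so L
n=23: →22(L), so W
n=24: →22(L), so W
n=25: →24(W), 23(W), 17(W) — all W, so L
n=26: →25(L), so W
n=27: →25(L), so W
n=28: →27(W), 26(W), 20(W) — all W, so L
n=29: →28(L), so W
n=30: →28(L), so W
n=31: →30(W), 29(W), 23(W) — all W, so L
n=32: →31(L), so W
n=33: →31(L), so W
n=34: →33(W), 32(W), 26(W) — all W, so L
n=35: →34(L), so W
n=36: →34(L), so W
n=37: →36(W), 35(W), 29(W) — all W, so L
L entries with 0 ≤ n ≤ 37: n = 1, 4, 7, 10, 13, 16, 19, 22, 25, 28, 31, 34, 37; that makes 13.

13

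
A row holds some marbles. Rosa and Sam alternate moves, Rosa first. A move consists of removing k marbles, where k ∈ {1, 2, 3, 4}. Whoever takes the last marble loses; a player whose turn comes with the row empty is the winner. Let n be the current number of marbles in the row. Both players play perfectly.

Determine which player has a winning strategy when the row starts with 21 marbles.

Sam wins.

Compute win/loss labels from the base case upward. A position with no move is W. Any other position is W if it can reach an L in one move, else L.
n=0: no move; the opponent has just taken the last marble and therefore loses → W
n=1: only reaches 0(W), which is W → L
n=2: reaches L-position 1 → W
n=3: reaches L-position 1 → W
n=4: reaches L-position 1 → W
n=5: reaches L-position 1 → W
n=6: only reaches 5(W), 4(W), 3(W), 2(W), all W → L
n=7: reaches L-position 6 → W
n=8: reaches L-position 6 → W
n=9: reaches L-position 6 → W
n=10: reaches L-position 6 → W
n=11: only reaches 10(W), 9(W), 8(W), 7(W), all W → L
n=12: reaches L-position 11 → W
n=13: reaches L-position 11 → W
n=14: reaches L-position 11 → W
n=15: reaches L-position 11 → W
n=16: only reaches 15(W), 14(W), 13(W), 12(W), all W → L
n=17: reaches L-position 16 → W
n=18: reaches L-position 16 → W
n=19: reaches L-position 16 → W
n=20: reaches L-position 16 → W
n=21: only reaches 20(W), 19(W), 18(W), 17(W), all W → L
The starting position 21 is L: whatever Rosa does, the opponent receives a W position.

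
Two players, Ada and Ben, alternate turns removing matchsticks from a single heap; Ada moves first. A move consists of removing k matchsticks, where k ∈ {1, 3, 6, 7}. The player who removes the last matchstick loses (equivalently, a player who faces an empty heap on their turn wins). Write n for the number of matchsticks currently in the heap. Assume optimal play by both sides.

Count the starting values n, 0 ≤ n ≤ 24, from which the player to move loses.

6

Work bottom-up. With no move the player to move wins. Otherwise the position is W if at least one move leads to an L position for the opponent, and L if every move leads to a W.
n=0: no move; the opponent has just taken the last matchstick and therefore loses → W
n=1: →0(W) only, which is W, so L
n=2: →1(L), so W
n=3: →2(W), 0(W) — all W, so L
n=4: →3(L), so W
n=5: →4(W), 2(W) — all W, so L
n=6: →5(L), so W
n=7: →1(L), so W
n=8: →5(L), so W
n=9: →3(L), so W
n=10: →3(L), so W
n=11: →5(L), so W
n=12: →5(L), so W
n=13: →12(W), 10(W), 7(W), 6(W) — all W, so L
n=14: →13(L), so W
n=15: →14(W), 12(W), 9(W), 8(W) — all W, so L
n=16: →15(L), so W
n=17: →16(W), 14(W), 11(W), 10(W) — all W, so L
n=18: →17(L), so W
n=19: →13(L), so W
n=20: →17(L), so W
n=21: →15(L), so W
n=22: →15(L), so W
n=23: →17(L), so W
n=24: →17(L), so W
L entries with 0 ≤ n ≤ 24: n = 1, 3, 5, 13, 15, 17; that makes 6.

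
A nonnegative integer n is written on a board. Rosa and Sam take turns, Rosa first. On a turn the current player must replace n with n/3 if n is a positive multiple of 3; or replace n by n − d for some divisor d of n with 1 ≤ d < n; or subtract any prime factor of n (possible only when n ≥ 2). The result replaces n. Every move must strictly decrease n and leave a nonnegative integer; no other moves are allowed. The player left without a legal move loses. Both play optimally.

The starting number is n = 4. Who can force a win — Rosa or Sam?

Sam wins.

Work bottom-up. With no move the player to move loses. Otherwise the position is W if at least one move leads to an L position for the opponent, and L if every move leads to a W.
n=0: no move → L
n=1: no move → L
n=2: →0(L), so W
n=3: →0(L), so W
n=4: →2(W), 3(W) — all W, so L
The starting position 4 is L: whatever Rosa does, the opponent receives a W position.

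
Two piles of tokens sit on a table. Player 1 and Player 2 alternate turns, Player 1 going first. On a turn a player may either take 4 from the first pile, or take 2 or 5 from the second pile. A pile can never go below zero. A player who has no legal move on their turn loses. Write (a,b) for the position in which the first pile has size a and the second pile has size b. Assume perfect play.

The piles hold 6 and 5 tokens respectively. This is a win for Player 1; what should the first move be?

Move to (6,3).

Label each position W (a win for the player to move) or L (a loss). A position with no legal move is L; any other position is W exactly when some move reaches an L, and L when every move reaches a W.
No move ever increases a pile, so every position that can arise here has a ≤ 6 and b ≤ 5; it is enough to label the cells with 0 ≤ a ≤ 6 and 0 ≤ b ≤ 5.
Every move lowers a or b (never raises either), so fill the grid row by row in increasing a, and left to right within a row: each cell's successors are then already labelled.
      b=0  b=1  b=2  b=3  b=4  b=5
a=0:    L    L    W    W    L    W
a=1:    L    L    W    W    L    W
a=2:    L    L    W    W    L    W
a=3:    L    L    W    W    L    W
a=4:    W    W    L    L    W    W
a=5:    W    W    L    L    W    W
a=6:    W    W    L    L    W    W
Cells with no legal move (terminal, hence L): (0,0), (0,1), (1,0), (1,1), (2,0), (2,1), (3,0), (3,1).
The remaining L cells, each justified by listing all of its moves:
(0,4): the only move is to (0,2)(W), a W ⇒ L
(1,4): the only move is to (1,2)(W), a W ⇒ L
(2,4): the only move is to (2,2)(W), a W ⇒ L
(3,4): the only move is to (3,2)(W), a W ⇒ L
(4,2): moves to (0,2)(W), (4,0)(W); every one is W ⇒ L
(4,3): moves to (0,3)(W), (4,1)(W); every one is W ⇒ L
(5,2): moves to (1,2)(W), (5,0)(W); every one is W ⇒ L
(5,3): moves to (1,3)(W), (5,1)(W); every one is W ⇒ L
(6,2): moves to (2,2)(W), (6,0)(W); every one is W ⇒ L
(6,3): moves to (2,3)(W), (6,1)(W); every one is W ⇒ L
Every other cell has at least one move into one of the L cells above, so it is W.
From (6,5), the L positions reachable in one move are: (6,3).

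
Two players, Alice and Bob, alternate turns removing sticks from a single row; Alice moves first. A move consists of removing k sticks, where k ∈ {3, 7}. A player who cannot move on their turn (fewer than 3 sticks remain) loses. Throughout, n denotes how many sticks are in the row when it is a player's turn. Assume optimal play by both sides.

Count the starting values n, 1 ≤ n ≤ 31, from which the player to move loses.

13

Use the standard recursion: the mover loses at a terminal position; elsewhere, the mover wins exactly when some move hands the opponent an L position.
n=0: no move → L
n=1: no move → L
n=2: no move → L
n=3: →0(L), so W
n=4: →1(L), so W
n=5: →2(L), so W
n=6: →3(W) only, which is W, so L
n=7: →0(L), so W
n=8: →1(L), so W
n=9: →6(L), so W
n=10: →7(W), 3(W) — all W, so L
n=11: →8(W), 4(W) — all W, so L
n=12: →9(W), 5(W) — all W, so L
n=13: →10(L), so W
n=14: →11(L), so W
n=15: →12(L), so W
n=16: →13(W), 9(W) — all W, so L
n=17: →10(L), so W
n=18: →11(L), so W
n=19: →16(L), so W
n=20: →17(W), 13(W) — all W, so L
n=21: →18(W), 14(W) — all W, so L
n=22: →19(W), 15(W) — all W, so L
n=23: →20(L), so W
n=24: →21(L), so W
n=25: →22(L), so W
n=26: →23(W), 19(W) — all W, so L
n=27: →20(L), so W
n=28: →21(L), so W
n=29: →26(L), so W
n=30: →27(W), 23(W) — all W, so L
n=31: →28(W), 24(W) — all W, so L
L entries with 1 ≤ n ≤ 31 (n=0 is outside the asked range and is not counted): n = 1, 2, 6, 10, 11, 12, 16, 20, 21, 22, 26, 30, 31; that makes 13.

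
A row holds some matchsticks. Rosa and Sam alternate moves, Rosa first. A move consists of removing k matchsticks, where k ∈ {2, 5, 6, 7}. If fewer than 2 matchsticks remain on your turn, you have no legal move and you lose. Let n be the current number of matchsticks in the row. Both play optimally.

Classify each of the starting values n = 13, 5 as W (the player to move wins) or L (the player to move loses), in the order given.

Compute win/loss labels from the base case upward. A position with no move is L. Any other position is W if it can reach an L in one move, else L.
n=0: no move → L
n=1: no move → L
n=2: W (go to 0, an L position)
n=3: W (go to 1, an L position)
n=4: L (sole option 2(W) is W)
n=5: W (go to 0, an L position)
n=6: W (go to 4, an L position)
n=7: W (go to 1, an L position)
n=8: W (go to 1, an L position)
n=9: W (go to 4, an L position)
n=10: W (go to 4, an L position)
n=11: W (go to 4, an L position)
n=12: L (options 10(W), 7(W), 6(W), 5(W) are all W)
n=13: L (options 11(W), 8(W), 7(W), 6(W) are all W)

13: L, 5: W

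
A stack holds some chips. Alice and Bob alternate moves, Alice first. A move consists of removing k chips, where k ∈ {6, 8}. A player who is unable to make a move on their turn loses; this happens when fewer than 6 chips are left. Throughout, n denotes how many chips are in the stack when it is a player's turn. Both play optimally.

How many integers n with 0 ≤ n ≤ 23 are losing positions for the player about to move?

12

Build the W/L table. Terminal = L. A non-terminal position is W if it has a move to some L; otherwise it is L.
n=0: no move → L
n=1: no move → L
n=2: no move → L
n=3: no move → L
n=4: no move → L
n=5: no move → L
n=6: →0(L), so W
n=7: →1(L), so W
n=8: →2(L), so W
n=9: →3(L), so W
n=10: →4(L), so W
n=11: →5(L), so W
n=12: →4(L), so W
n=13: →5(L), so W
n=14: →8(W), 6(W) — all W, so L
n=15: →9(W), 7(W) — all W, so L
n=16: →10(W), 8(W) — all W, so L
n=17: →11(W), 9(W) — all W, so L
n=18: →12(W), 10(W) — all W, so L
n=19: →13(W), 11(W) — all W, so L
n=20: →14(L), so W
n=21: →15(L), so W
n=22: →16(L), so W
n=23: →17(L), so W
L entries with 0 ≤ n ≤ 23: n = 0, 1, 2, 3, 4, 5, 14, 15, 16, 17, 18, 19; that makes 12.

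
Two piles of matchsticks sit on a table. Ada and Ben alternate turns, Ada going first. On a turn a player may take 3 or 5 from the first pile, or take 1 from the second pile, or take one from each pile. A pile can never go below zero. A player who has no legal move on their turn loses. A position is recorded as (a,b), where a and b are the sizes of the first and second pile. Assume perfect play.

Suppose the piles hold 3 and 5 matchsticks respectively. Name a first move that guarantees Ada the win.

Move to (2,4).

Compute win/loss labels from the base case upward. A position with no move is L. Any other position is W if it can reach an L in one move, else L.
No move ever increases a pile, so every position that can arise here has a ≤ 3 and b ≤ 5; it is enough to label the cells with 0 ≤ a ≤ 3 and 0 ≤ b ≤ 5.
Every move lowers a or b (never raises either), so fill the grid row by row in increasing a, and left to right within a row: each cell's successors are then already labelled.
      b=0  b=1  b=2  b=3  b=4  b=5
a=0:    L    W    L    W    L    W
a=1:    L    W    L    W    L    W
a=2:    L    W    L    W    L    W
a=3:    W    W    W    W    W    W
Cells with no legal move (terminal, hence L): (0,0), (1,0), (2,0).
The remaining L cells, each justified by listing all of its moves:
(0,2): the only move is to (0,1)(W), a W ⇒ L
(0,4): the only move is to (0,3)(W), a W ⇒ L
(1,2): moves to (1,1)(W), (0,1)(W); every one is W ⇒ L
(1,4): moves to (1,3)(W), (0,3)(W); every one is W ⇒ L
(2,2): moves to (2,1)(W), (1,1)(W); every one is W ⇒ L
(2,4): moves to (2,3)(W), (1,3)(W); every one is W ⇒ L
Every other cell has at least one move into one of the L cells above, so it is W.
From (3,5), the L positions reachable in one move are: (2,4).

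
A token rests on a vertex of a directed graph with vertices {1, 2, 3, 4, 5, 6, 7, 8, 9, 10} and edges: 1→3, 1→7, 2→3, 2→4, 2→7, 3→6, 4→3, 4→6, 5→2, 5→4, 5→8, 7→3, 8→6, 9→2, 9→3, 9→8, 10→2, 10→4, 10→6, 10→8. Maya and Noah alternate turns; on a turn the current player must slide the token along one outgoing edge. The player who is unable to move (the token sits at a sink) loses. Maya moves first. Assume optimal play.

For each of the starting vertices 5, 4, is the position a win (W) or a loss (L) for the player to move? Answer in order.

Build the W/L table. Terminal = L. A non-terminal position is W if it has a move to some L; otherwise it is L.
Every edge goes from a vertex to one that appears earlier in the order 6, 3, 8, 4, 7, 2, 1, 10, 9, 5, so processing vertices in that order labels each vertex after all of its successors.
6: no outgoing edge → L
3: →6(L), so W
8: →6(L), so W
4: →6(L), so W
7: →3(W) only, which is W, so L
2: →7(L), so W
1: →7(L), so W
10: →6(L), so W
9: →2(W), 8(W), 3(W) — all W, so L
5: →2(W), 4(W), 8(W) — all W, so L

5: L, 4: W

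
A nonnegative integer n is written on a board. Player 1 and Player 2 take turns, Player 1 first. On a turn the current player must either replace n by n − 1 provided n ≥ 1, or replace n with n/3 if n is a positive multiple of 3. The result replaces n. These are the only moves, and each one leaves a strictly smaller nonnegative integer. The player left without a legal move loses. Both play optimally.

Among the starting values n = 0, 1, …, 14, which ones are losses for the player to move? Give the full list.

Classify positions by backward induction: terminal positions (no move available) are L. From any other position, the mover wins iff some move reaches an L.
n=0: no move → L
n=1: W (go to 0, an L position)
n=2: L (sole option 1(W) is W)
n=3: W (go to 2, an L position)
n=4: L (sole option 3(W) is W)
n=5: W (go to 4, an L position)
n=6: W (go to 2, an L position)
n=7: L (sole option 6(W) is W)
n=8: W (go to 7, an L position)
n=9: L (options 3(W), 8(W) are all W)
n=10: W (go to 9, an L position)
n=11: L (sole option 10(W) is W)
n=12: W (go to 4, an L position)
n=13: L (sole option 12(W) is W)
n=14: W (go to 13, an L position)
Reading off the rows marked L gives the requested list; there are 7 such values of n.

0, 2, 4, 7, 9, 11, 13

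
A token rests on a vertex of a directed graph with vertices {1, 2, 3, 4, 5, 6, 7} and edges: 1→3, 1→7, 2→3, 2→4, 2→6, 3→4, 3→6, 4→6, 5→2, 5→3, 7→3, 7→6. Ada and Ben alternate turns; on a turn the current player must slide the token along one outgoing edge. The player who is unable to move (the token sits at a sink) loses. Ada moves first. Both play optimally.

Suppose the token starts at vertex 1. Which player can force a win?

Build the W/L table. Terminal = L. A non-terminal position is W if it has a move to some L; otherwise it is L.
Every edge goes from a vertex to one that appears earlier in the order 6, 4, 3, 7, 1, 2, 5, so processing vertices in that order labels each vertex after all of its successors.
6: no outgoing edge → L
4: reaches L-position 6 → W
3: reaches L-position 6 → W
7: reaches L-position 6 → W
1: only reaches 7(W), 3(W), all W → L
2: reaches L-position 6 → W
5: only reaches 2(W), 3(W), all W → L
The starting position 1 is L: whatever Ada does, the opponent receives a W position.

Ben wins.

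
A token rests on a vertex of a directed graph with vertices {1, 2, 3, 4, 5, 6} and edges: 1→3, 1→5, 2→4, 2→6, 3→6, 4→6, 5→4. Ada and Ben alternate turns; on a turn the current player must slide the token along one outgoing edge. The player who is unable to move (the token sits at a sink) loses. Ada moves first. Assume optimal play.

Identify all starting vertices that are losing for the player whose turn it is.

Classify positions by backward induction: terminal positions (no move available) are L. From any other position, the mover wins iff some move reaches an L.
Every edge goes from a vertex to one that appears earlier in the order 6, 4, 2, 3, 5, 1, so processing vertices in that order labels each vertex after all of its successors.
6: no outgoing edge → L
4: →6(L), so W
2: →6(L), so W
3: →6(L), so W
5: →4(W) only, which is W, so L
1: →5(L), so W
Reading off the rows marked L gives the requested list; there are 2 such vertices.

5, 6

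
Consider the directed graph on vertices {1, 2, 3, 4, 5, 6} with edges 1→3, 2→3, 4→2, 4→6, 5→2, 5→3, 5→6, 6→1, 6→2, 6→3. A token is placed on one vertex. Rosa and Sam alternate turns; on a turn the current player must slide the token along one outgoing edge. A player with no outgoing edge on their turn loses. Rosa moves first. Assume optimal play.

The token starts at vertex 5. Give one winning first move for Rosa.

Work bottom-up. With no move the player to move loses. Otherwise the position is W if at least one move leads to an L position for the opponent, and L if every move leads to a W.
Every edge goes from a vertex to one that appears earlier in the order 3, 1, 2, 6, 5, 4, so processing vertices in that order labels each vertex after all of its successors.
3: no outgoing edge → L
1: reaches L-position 3 → W
2: reaches L-position 3 → W
6: reaches L-position 3 → W
5: reaches L-position 3 → W
4: only reaches 6(W), 2(W), all W → L
From 5, the L positions reachable in one move are: 3.

Move to 3.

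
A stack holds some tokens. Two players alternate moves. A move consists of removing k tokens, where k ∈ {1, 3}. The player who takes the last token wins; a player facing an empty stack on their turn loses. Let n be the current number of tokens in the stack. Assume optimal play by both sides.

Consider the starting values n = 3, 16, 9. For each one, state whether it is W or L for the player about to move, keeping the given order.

Use the standard recursion: the mover loses at a terminal position; elsewhere, the mover wins exactly when some move hands the opponent an L position.
n=0: no move → L
n=1: can move to 0, which is L ⇒ W
n=2: the only move is to 1(W), a W ⇒ L
n=3: can move to 2, which is L ⇒ W
n=4: moves to 3(W), 1(W); every one is W ⇒ L
n=5: can move to 4, which is L ⇒ W
n=6: moves to 5(W), 3(W); every one is W ⇒ L
n=7: can move to 6, which is L ⇒ W
n=8: moves to 7(W), 5(W); every one is W ⇒ L
n=9: can move to 8, which is L ⇒ W
n=10: moves to 9(W), 7(W); every one is W ⇒ L
n=11: can move to 10, which is L ⇒ W
n=12: moves to 11(W), 9(W); every one is W ⇒ L
n=13: can move to 12, which is L ⇒ W
n=14: moves to 13(W), 11(W); every one is W ⇒ L
n=15: can move to 14, which is L ⇒ W
n=16: moves to 15(W), 13(W); every one is W ⇒ L

3: W, 16: L, 9: W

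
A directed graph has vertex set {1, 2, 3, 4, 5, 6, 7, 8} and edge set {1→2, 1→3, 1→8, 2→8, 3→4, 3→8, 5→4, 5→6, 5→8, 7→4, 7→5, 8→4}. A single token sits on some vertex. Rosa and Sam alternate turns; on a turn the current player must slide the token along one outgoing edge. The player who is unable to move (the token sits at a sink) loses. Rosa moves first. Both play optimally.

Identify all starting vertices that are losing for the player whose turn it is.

Label each position W (a win for the player to move) or L (a loss). A position with no legal move is L; any other position is W exactly when some move reaches an L, and L when every move reaches a W.
Every edge goes from a vertex to one that appears earlier in the order 4, 6, 8, 3, 5, 2, 1, 7, so processing vertices in that order labels each vertex after all of its successors.
4: no outgoing edge → L
6: no outgoing edge → L
8: can move to 4, which is L ⇒ W
3: can move to 4, which is L ⇒ W
5: can move to 6, which is L ⇒ W
2: the only move is to 8(W), a W ⇒ L
1: can move to 2, which is L ⇒ W
7: can move to 4, which is L ⇒ W
The losing starting vertices are exactly the entries labelled L in this table (3 of them).

2, 4, 6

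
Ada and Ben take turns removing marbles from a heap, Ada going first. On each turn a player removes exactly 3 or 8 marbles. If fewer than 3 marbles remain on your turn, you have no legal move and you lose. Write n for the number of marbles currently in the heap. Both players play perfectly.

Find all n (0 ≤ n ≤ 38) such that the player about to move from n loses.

0, 1, 2, 6, 7, 11, 12, 13, 17, 18, 22, 23, 24, 28, 29, 33, 34, 35

Work bottom-up. With no move the player to move loses. Otherwise the position is W if at least one move leads to an L position for the opponent, and L if every move leads to a W.
n=0: no move → L
n=1: no move → L
n=2: no move → L
n=3: reaches L-position 0 → W
n=4: reaches L-position 1 → W
n=5: reaches L-position 2 → W
n=6: only reaches 3(W), which is W → L
n=7: only reaches 4(W), which is W → L
n=8: reaches L-position 0 → W
n=9: reaches L-position 6 → W
n=10: reaches L-position 7 → W
n=11: only reaches 8(W), 3(W), all W → L
n=12: only reaches 9(W), 4(W), all W → L
n=13: only reaches 10(W), 5(W), all W → L
n=14: reaches L-position 11 → W
n=15: reaches L-position 12 → W
n=16: reaches L-position 13 → W
n=17: only reaches 14(W), 9(W), all W → L
n=18: only reaches 15(W), 10(W), all W → L
n=19: reaches L-position 11 → W
n=20: reaches L-position 17 → W
n=21: reaches L-position 18 → W
n=22: only reaches 19(W), 14(W), all W → L
n=23: only reaches 20(W), 15(W), all W → L
n=24: only reaches 21(W), 16(W), all W → L
n=25: reaches L-position 22 → W
n=26: reaches L-position 23 → W
n=27: reaches L-position 24 → W
n=28: only reaches 25(W), 20(W), all W → L
n=29: only reaches 26(W), 21(W), all W → L
n=30: reaches L-position 22 → W
n=31: reaches L-position 28 → W
n=32: reaches L-position 29 → W
n=33: only reaches 30(W), 25(W), all W → L
n=34: only reaches 31(W), 26(W), all W → L
n=35: only reaches 32(W), 27(W), all W → L
n=36: reaches L-position 33 → W
n=37: reaches L-position 34 → W
n=38: reaches L-position 35 → W
The losing starting values of n are exactly the entries labelled L in this table (18 of them).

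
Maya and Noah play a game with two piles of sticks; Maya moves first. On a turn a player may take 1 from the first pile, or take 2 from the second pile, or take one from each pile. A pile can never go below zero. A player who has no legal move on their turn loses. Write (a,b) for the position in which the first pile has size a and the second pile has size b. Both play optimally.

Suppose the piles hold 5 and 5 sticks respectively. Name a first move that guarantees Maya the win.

Classify positions by backward induction: terminal positions (no move available) are L. From any other position, the mover wins iff some move reaches an L.
No move ever increases a pile, so every position that can arise here has a ≤ 5 and b ≤ 5; it is enough to label the cells with 0 ≤ a ≤ 5 and 0 ≤ b ≤ 5.
Every move lowers a or b (never raises either), so fill the grid row by row in increasing a, and left to right within a row: each cell's successors are then already labelled.
      b=0  b=1  b=2  b=3  b=4  b=5
a=0:    L    L    W    W    L    L
a=1:    W    W    W    L    W    W
a=2:    L    L    W    W    W    L
a=3:    W    W    W    L    L    W
a=4:    L    L    W    W    W    W
a=5:    W    W    W    L    L    W
Cells with no legal move (terminal, hence L): (0,0), (0,1).
The remaining L cells, each justified by listing all of its moves:
(0,4): L (sole option (0,2)(W) is W)
(0,5): L (sole option (0,3)(W) is W)
(1,3): L (options (0,3)(W), (1,1)(W), (0,2)(W) are all W)
(2,0): L (sole option (1,0)(W) is W)
(2,1): L (options (1,1)(W), (1,0)(W) are all W)
(2,5): L (options (1,5)(W), (2,3)(W), (1,4)(W) are all W)
(3,3): L (options (2,3)(W), (3,1)(W), (2,2)(W) are all W)
(3,4): L (options (2,4)(W), (3,2)(W), (2,3)(W) are all W)
(4,0): L (sole option (3,0)(W) is W)
(4,1): L (options (3,1)(W), (3,0)(W) are all W)
(5,3): L (options (4,3)(W), (5,1)(W), (4,2)(W) are all W)
(5,4): L (options (4,4)(W), (5,2)(W), (4,3)(W) are all W)
Every other cell has at least one move into one of the L cells above, so it is W.
From (5,5), the L positions reachable in one move are: (5,3).

Move to (5,3).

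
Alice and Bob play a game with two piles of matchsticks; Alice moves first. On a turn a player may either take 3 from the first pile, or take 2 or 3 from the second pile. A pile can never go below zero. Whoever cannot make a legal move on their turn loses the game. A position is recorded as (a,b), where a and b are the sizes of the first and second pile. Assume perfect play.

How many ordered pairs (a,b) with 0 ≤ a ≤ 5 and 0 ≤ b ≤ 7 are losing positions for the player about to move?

Build the W/L table. Terminal = L. A non-terminal position is W if it has a move to some L; otherwise it is L.
Every move lowers a or b (never raises either), so fill the grid row by row in increasing a, and left to right within a row: each cell's successors are then already labelled.
      b=0  b=1  b=2  b=3  b=4  b=5  b=6  b=7
a=0:    L    L    W    W    W    L    L    W
a=1:    L    L    W    W    W    L    L    W
a=2:    L    L    W    W    W    L    L    W
a=3:    W    W    L    L    W    W    W    L
a=4:    W    W    L    L    W    W    W    L
a=5:    W    W    L    L    W    W    W    L
Cells with no legal move (terminal, hence L): (0,0), (0,1), (1,0), (1,1), (2,0), (2,1).
The remaining L cells, each justified by listing all of its moves:
(0,5): →(0,3)(W), (0,2)(W) — all W, so L
(0,6): →(0,4)(W), (0,3)(W) — all W, so L
(1,5): →(1,3)(W), (1,2)(W) — all W, so L
(1,6): →(1,4)(W), (1,3)(W) — all W, so L
(2,5): →(2,3)(W), (2,2)(W) — all W, so L
(2,6): →(2,4)(W), (2,3)(W) — all W, so L
(3,2): →(0,2)(W), (3,0)(W) — all W, so L
(3,3): →(0,3)(W), (3,1)(W), (3,0)(W) — all W, so L
(3,7): →(0,7)(W), (3,5)(W), (3,4)(W) — all W, so L
(4,2): →(1,2)(W), (4,0)(W) — all W, so L
(4,3): →(1,3)(W), (4,1)(W), (4,0)(W) — all W, so L
(4,7): →(1,7)(W), (4,5)(W), (4,4)(W) — all W, so L
(5,2): →(2,2)(W), (5,0)(W) — all W, so L
(5,3): →(2,3)(W), (5,1)(W), (5,0)(W) — all W, so L
(5,7): →(2,7)(W), (5,5)(W), (5,4)(W) — all W, so L
Every other cell has at least one move into one of the L cells above, so it is W.
L cells per row: a=0: 4, a=1: 4, a=2: 4, a=3: 3, a=4: 3, a=5: 3; total 21.

21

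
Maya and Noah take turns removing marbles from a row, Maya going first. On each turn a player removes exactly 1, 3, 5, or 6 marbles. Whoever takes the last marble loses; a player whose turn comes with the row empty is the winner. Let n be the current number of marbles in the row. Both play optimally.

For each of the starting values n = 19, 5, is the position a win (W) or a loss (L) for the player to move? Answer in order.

Positions with no move are W. A position that does have a move is losing for the player to move precisely when every available move leads to a winning position for the opponent. Fill in the labels:
n=0: no move; the opponent has just taken the last marble and therefore loses → W
n=1: →0(W) only, which is W, so L
n=2: →1(L), so W
n=3: →2(W), 0(W) — all W, so L
n=4: →3(L), so W
n=5: →4(W), 2(W), 0(W) — all W, so L
n=6: →5(L), so W
n=7: →1(L), so W
n=8: →5(L), so W
n=9: →3(L), so W
n=10: →5(L), so W
n=11: →5(L), so W
n=12: →11(W), 9(W), 7(W), 6(W) — all W, so L
n=13: →12(L), so W
n=14: →13(W), 11(W), 9(W), 8(W) — all W, so L
n=15: →14(L), so W
n=16: →15(W), 13(W), 11(W), 10(W) — all W, so L
n=17: →16(L), so W
n=18: →12(L), so W
n=19: →16(L), so W

19: W, 5: L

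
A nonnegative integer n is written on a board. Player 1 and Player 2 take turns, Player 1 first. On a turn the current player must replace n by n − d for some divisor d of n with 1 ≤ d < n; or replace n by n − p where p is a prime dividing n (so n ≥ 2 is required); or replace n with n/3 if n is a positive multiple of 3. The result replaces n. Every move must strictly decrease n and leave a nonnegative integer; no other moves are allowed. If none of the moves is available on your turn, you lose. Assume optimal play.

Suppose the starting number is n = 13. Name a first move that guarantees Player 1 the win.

Move to 0.

Label each position W (a win for the player to move) or L (a loss). A position with no legal move is L; any other position is W exactly when some move reaches an L, and L when every move reaches a W.
n=0: no move → L
n=1: no move → L
n=2: reaches L-position 0 → W
n=3: reaches L-position 0 → W
n=4: only reaches 2(W), 3(W), all W → L
n=5: reaches L-position 0 → W
n=6: reaches L-position 4 → W
n=7: reaches L-position 0 → W
n=8: reaches L-position 4 → W
n=9: only reaches 3(W), 6(W), 8(W), all W → L
n=10: reaches L-position 9 → W
n=11: reaches L-position 0 → W
n=12: reaches L-position 4 → W
n=13: reaches L-position 0 → W
From 13, the L positions reachable in one move are: 0.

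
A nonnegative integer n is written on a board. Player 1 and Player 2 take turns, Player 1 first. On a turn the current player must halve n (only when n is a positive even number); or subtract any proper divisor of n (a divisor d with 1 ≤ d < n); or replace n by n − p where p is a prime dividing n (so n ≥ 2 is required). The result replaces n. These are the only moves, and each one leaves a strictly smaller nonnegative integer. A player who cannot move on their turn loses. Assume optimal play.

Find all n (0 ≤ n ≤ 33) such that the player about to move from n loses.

Classify positions by backward induction: terminal positions (no move available) are L. From any other position, the mover wins iff some move reaches an L.
n=0: no move → L
n=1: no move → L
n=2: W (go to 0, an L position)
n=3: W (go to 0, an L position)
n=4: L (options 2(W), 3(W) are all W)
n=5: W (go to 0, an L position)
n=6: W (go to 4, an L position)
n=7: W (go to 0, an L position)
n=8: W (go to 4, an L position)
n=9: L (options 6(W), 8(W) are all W)
n=10: W (go to 9, an L position)
n=11: W (go to 0, an L position)
n=12: W (go to 9, an L position)
n=13: W (go to 0, an L position)
n=14: L (options 7(W), 12(W), 13(W) are all W)
n=15: W (go to 14, an L position)
n=16: W (go to 14, an L position)
n=17: W (go to 0, an L position)
n=18: W (go to 9, an L position)
n=19: W (go to 0, an L position)
n=20: L (options 10(W), 15(W), 16(W), 18(W), 19(W) are all W)
n=21: W (go to 14, an L position)
n=22: W (go to 20, an L position)
n=23: W (go to 0, an L position)
n=24: W (go to 20, an L position)
n=25: W (go to 20, an L position)
n=26: L (options 13(W), 24(W), 25(W) are all W)
n=27: W (go to 26, an L position)
n=28: W (go to 14, an L position)
n=29: W (go to 0, an L position)
n=30: W (go to 20, an L position)
n=31: W (go to 0, an L position)
n=32: L (options 16(W), 24(W), 28(W), 30(W), 31(W) are all W)
n=33: W (go to 32, an L position)
The losing starting values of n are exactly the entries labelled L in this table (8 of them).

0, 1, 4, 9, 14, 20, 26, 32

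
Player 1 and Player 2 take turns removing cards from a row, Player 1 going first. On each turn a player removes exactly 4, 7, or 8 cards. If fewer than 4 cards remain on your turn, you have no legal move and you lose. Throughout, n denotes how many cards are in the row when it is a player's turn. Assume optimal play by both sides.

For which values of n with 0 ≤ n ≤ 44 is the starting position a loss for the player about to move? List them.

0, 1, 2, 3, 12, 13, 14, 15, 24, 25, 26, 27, 36, 37, 38, 39

Work bottom-up. With no move the player to move loses. Otherwise the position is W if at least one move leads to an L position for the opponent, and L if every move leads to a W.
n=0: no move → L
n=1: no move → L
n=2: no move → L
n=3: no move → L
n=4: reaches L-position 0 → W
n=5: reaches L-position 1 → W
n=6: reaches L-position 2 → W
n=7: reaches L-position 3 → W
n=8: reaches L-position 1 → W
n=9: reaches L-position 2 → W
n=10: reaches L-position 3 → W
n=11: reaches L-position 3 → W
n=12: only reaches 8(W), 5(W), 4(W), all W → L
n=13: only reaches 9(W), 6(W), 5(W), all W → L
n=14: only reaches 10(W), 7(W), 6(W), all W → L
n=15: only reaches 11(W), 8(W), 7(W), all W → L
n=16: reaches L-position 12 → W
n=17: reaches L-position 13 → W
n=18: reaches L-position 14 → W
n=19: reaches L-position 15 → W
n=20: reaches L-position 13 → W
n=21: reaches L-position 14 → W
n=22: reaches L-position 15 → W
n=23: reaches L-position 15 → W
n=24: only reaches 20(W), 17(W), 16(W), all W → L
n=25: only reaches 21(W), 18(W), 17(W), all W → L
n=26: only reaches 22(W), 19(W), 18(W), all W → L
n=27: only reaches 23(W), 20(W), 19(W), all W → L
n=28: reaches L-position 24 → W
n=29: reaches L-position 25 → W
n=30: reaches L-position 26 → W
n=31: reaches L-position 27 → W
n=32: reaches L-position 25 → W
n=33: reaches L-position 26 → W
n=34: reaches L-position 27 → W
n=35: reaches L-position 27 → W
n=36: only reaches 32(W), 29(W), 28(W), all W → L
n=37: only reaches 33(W), 30(W), 29(W), all W → L
n=38: only reaches 34(W), 31(W), 30(W), all W → L
n=39: only reaches 35(W), 32(W), 31(W), all W → L
n=40: reaches L-position 36 → W
n=41: reaches L-position 37 → W
n=42: reaches L-position 38 → W
n=43: reaches L-position 39 → W
n=44: reaches L-position 37 → W
Reading off the rows marked L gives the requested list; there are 16 such values of n.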